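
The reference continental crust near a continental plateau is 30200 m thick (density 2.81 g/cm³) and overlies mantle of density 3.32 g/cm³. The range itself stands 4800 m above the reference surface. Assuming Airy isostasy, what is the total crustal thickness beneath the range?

61400 m

Root depth r = h ρ_c / (ρ_m − ρ_c) = 4800 m × 2.81 / 0.51 = 26450 m.
Total thickness = T + h + r = 30200 m + 4800 m + 26450 m = 61400 m.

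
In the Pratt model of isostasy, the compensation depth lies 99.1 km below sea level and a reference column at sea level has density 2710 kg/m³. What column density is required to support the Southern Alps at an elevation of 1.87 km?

Pratt balance: ρ_ref D = ρ (D + h).
ρ = ρ_ref D/(D + h) = 2710 × 99.1 km/(99.1 km + 1.87 km) = 2660 kg/m³.

2660 kg/m³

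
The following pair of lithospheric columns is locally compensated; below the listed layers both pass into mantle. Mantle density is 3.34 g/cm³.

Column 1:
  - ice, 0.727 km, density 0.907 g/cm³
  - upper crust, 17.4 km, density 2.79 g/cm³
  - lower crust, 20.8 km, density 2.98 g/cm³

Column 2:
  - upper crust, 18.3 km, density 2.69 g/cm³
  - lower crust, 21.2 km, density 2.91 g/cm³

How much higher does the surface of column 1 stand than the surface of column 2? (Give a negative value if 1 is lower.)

For any compensation level in the mantle, the mantle terms cancel and isostasy reduces to e = (Σt_1 − Σt_2) − (Σ(ρt)_1 − Σ(ρt)_2) / ρ_m.
Σt_1 = 38.927 km; Σt_2 = 39.5 km; Σ(ρt)_1 = 111.189389; Σ(ρt)_2 = 110.919 (in km·g/cm³).
e = (38.927 − 39.5) − (111.189389 − 110.919) / 3.34 = −0.654 km.

−0.654 km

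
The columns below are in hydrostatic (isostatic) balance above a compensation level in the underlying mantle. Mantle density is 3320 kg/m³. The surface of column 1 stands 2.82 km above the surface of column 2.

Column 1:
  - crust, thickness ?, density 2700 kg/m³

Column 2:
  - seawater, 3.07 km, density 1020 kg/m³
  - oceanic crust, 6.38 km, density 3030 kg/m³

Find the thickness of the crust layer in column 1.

29.5 km

Take the compensation level at the base of the deeper column (depth z_c below the surface of column 1) and equate Σ ρ_i t_i down to z_c; mantle fills any gap and the z_c terms cancel.
Column 1: x×2700 + (z_c − 0 − x)×3320
Column 2: 2.82×0 + 3.07×1020 + 6.38×3030 + (z_c − 2.82 − 9.45)×3320
The z_c×3320 term appears on both sides and cancels. Collect the known terms of each column as K = Σ(ρt)_known − 3320 × (depth of known layers): K_1 = 0 − 3320×0 = 0; K_2 = 22462.8 − 3320×(2.82 + 9.45) = −18273.6.
Balance: K_1 − x×(3320 − 2700) = K_2, so x = (K_1 − K_2)/(3320 − 2700) = 18273.6/620 = 29.5 km.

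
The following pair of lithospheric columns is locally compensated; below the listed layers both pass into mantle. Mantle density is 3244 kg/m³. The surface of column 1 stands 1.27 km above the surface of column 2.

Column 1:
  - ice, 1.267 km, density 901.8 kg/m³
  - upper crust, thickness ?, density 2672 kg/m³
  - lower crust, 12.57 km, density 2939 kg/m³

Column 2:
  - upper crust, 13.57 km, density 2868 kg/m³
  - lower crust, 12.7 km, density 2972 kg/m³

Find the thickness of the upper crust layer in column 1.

Take the compensation level at the base of the deeper column (depth z_c below the surface of column 1) and equate Σ ρ_i t_i down to z_c; mantle fills any gap and the z_c terms cancel.
Column 1: 1.267×901.8 + x×2672 + 12.57×2939 + (z_c − 13.837 − x)×3244
Column 2: 1.27×0 + 13.57×2868 + 12.7×2972 + (z_c − 1.27 − 26.27)×3244
The z_c×3244 term appears on both sides and cancels. Collect the known terms of each column as K = Σ(ρt)_known − 3244 × (depth of known layers): K_1 = 38085.8106 − 3244×13.837 = −6801.4174; K_2 = 76663.16 − 3244×(1.27 + 26.27) = −12676.6.
Balance: K_1 − x×(3244 − 2672) = K_2, so x = (K_1 − K_2)/(3244 − 2672) = 5875.18/572 = 10.3 km.

10.3 km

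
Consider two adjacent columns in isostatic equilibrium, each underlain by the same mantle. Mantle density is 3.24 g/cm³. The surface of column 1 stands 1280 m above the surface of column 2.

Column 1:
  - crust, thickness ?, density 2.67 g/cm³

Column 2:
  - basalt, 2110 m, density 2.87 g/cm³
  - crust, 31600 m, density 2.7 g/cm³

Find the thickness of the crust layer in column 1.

38600 m

Take the compensation level at the base of the deeper column (depth z_c below the surface of column 1) and equate Σ ρ_i t_i down to z_c; mantle fills any gap and the z_c terms cancel.
Column 1: x×2.67 + (z_c − 0 − x)×3.24
Column 2: 1280×0 + 2110×2.87 + 31600×2.7 + (z_c − 1280 − 33710)×3.24
The z_c×3.24 term appears on both sides and cancels. Collect the known terms of each column as K = Σ(ρt)_known − 3.24 × (depth of known layers): K_1 = 0 − 3.24×0 = 0; K_2 = 91375.7 − 3.24×(1280 + 33710) = −21991.9.
Balance: K_1 − x×(3.24 − 2.67) = K_2, so x = (K_1 − K_2)/(3.24 − 2.67) = 21991.9/0.57 = 38600 m.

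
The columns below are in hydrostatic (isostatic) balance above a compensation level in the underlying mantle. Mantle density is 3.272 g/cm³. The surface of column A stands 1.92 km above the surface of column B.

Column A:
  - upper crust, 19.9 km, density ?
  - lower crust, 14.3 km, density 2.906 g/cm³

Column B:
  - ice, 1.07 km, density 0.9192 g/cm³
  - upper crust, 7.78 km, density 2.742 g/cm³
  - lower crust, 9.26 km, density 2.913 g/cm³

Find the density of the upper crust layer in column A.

Take the compensation level at the base of the deeper column (depth z_c below the surface of column A) and equate Σ ρ_i t_i down to z_c; mantle fills any gap and the z_c terms cancel.
Column A: 19.9×ρ + 14.3×2.906 + (z_c − 34.2)×3.272
Column B: 1.92×0 + 1.07×0.9192 + 7.78×2.742 + 9.26×2.913 + (z_c − 1.92 − 18.11)×3.272
The z_c×3.272 term appears on both sides and cancels. Collect the known terms of each column as K = Σ(ρt)_known − 3.272 × (depth of known layers): K_A = 41.5558 − 3.272×34.2 = −70.3466; K_B = 49.290684 − 3.272×(1.92 + 18.11) = −16.247476.
Balance: K_A + 19.9×ρ = K_B, so ρ = (K_B − K_A)/19.9 = 54.0991/19.9 = 2.72 g/cm³.

2.72 g/cm³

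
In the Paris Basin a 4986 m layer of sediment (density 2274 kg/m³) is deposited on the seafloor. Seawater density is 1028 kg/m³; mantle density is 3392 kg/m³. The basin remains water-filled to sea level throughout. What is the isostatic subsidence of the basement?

Submarine loading: the sediment displaces seawater, and the subsidence is in turn flooded, so s (ρ_m − ρ_w) = t (ρ_sed − ρ_w).
s = 4986 m × (2274 − 1028) / (3392 − 1028) = 2630 m.

2630 m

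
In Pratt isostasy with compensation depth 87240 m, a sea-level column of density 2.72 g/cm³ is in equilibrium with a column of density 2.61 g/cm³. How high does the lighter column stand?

ρ_ref D = ρ (D + h) → h = D (ρ_ref − ρ)/ρ.
h = 87240 m × (2.72 − 2.61)/2.61 = 3680 m.

3680 m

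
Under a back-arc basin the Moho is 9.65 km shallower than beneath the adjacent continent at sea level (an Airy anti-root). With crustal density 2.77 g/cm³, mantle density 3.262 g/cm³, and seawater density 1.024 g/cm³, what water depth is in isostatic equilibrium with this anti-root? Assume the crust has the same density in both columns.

Replacing a thickness d of crust by seawater at the top must be balanced by replacing crust with mantle at the base: d (ρ_c − ρ_w) = a (ρ_m − ρ_c).
d = a (ρ_m − ρ_c)/(ρ_c − ρ_w) = 9.65 km × 0.492/1.746 = 2.72 km.

2.72 km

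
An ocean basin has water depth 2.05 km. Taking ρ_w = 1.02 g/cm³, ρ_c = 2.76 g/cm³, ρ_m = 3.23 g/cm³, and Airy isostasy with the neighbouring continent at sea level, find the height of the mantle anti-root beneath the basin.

7.59 km

For local isostatic compensation: replacing crust with seawater at the top is compensated by replacing crust with mantle at the base: d (ρ_c − ρ_w) = a (ρ_m − ρ_c).
a = d (ρ_c − ρ_w)/(ρ_m − ρ_c) = 2.05 km × 1.74/0.47 = 7.59 km.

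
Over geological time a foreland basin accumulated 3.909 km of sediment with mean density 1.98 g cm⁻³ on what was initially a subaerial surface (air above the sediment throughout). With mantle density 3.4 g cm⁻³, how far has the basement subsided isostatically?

Subaerial load: s = t ρ_sed / ρ_m = 3.909 km × 1.98/3.4 = 2.28 km.

2.28 km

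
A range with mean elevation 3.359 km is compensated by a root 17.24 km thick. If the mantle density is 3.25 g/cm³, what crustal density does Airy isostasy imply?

2.72 g/cm³

ρ_c h = (ρ_m − ρ_c) r → ρ_c (h + r) = ρ_m r → ρ_c = ρ_m r / (h + r).
ρ_c = 3.25 × 17.24 km / (3.359 km + 17.24 km) = 2.72 g/cm³.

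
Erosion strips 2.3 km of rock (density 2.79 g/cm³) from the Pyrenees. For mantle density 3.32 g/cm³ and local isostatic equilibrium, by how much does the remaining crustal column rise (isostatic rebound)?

Unloading: uplift u = e ρ_c/ρ_m = 2.3 km × 2.79/3.32 = 1.93 km.

1.93 km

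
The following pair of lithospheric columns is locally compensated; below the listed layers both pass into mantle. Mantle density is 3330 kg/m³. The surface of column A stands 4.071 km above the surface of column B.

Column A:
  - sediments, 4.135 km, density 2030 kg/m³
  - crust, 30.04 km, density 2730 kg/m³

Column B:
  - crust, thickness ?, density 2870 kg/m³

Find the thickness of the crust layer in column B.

21.4 km

Take the compensation level at the base of the deeper column (depth z_c below the surface of column A) and equate Σ ρ_i t_i down to z_c; mantle fills any gap and the z_c terms cancel.
Column A: 4.135×2030 + 30.04×2730 + (z_c − 34.175)×3330
Column B: 4.071×0 + x×2870 + (z_c − 4.071 − 0 − x)×3330
The z_c×3330 term appears on both sides and cancels. Collect the known terms of each column as K = Σ(ρt)_known − 3330 × (depth of known layers): K_A = 90403.25 − 3330×34.175 = −23399.5; K_B = 0 − 3330×(4.071 + 0) = −13556.43.
Balance: K_A = K_B − x×(3330 − 2870), so x = (K_B − K_A)/(3330 − 2870) = 9843.07/460 = 21.4 km.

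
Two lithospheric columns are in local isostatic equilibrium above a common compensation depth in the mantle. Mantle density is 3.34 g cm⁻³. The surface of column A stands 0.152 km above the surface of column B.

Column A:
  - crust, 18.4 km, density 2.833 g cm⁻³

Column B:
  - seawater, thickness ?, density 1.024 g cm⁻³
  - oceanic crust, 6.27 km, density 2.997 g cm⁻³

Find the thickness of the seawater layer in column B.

Take the compensation level at the base of the deeper column (depth z_c below the surface of column A) and equate Σ ρ_i t_i down to z_c; mantle fills any gap and the z_c terms cancel.
Column A: 18.4×2.833 + (z_c − 18.4)×3.34
Column B: 0.152×0 + x×1.024 + 6.27×2.997 + (z_c − 0.152 − 6.27 − x)×3.34
The z_c×3.34 term appears on both sides and cancels. Collect the known terms of each column as K = Σ(ρt)_known − 3.34 × (depth of known layers): K_A = 52.1272 − 3.34×18.4 = −9.3288; K_B = 18.79119 − 3.34×(0.152 + 6.27) = −2.65829.
Balance: K_A = K_B − x×(3.34 − 1.024), so x = (K_B − K_A)/(3.34 − 1.024) = 6.67051/2.316 = 2.88 km.

2.88 km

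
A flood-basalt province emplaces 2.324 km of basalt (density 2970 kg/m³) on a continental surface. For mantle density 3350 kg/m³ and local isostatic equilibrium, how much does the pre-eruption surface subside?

2.06 km

Subaerial loading: s = t ρ_load / ρ_m.
s = 2.324 km × 2970/3350 = 2.06 km.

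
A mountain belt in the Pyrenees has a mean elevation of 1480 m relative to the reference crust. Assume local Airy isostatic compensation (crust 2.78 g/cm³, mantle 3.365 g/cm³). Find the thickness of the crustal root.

For local isostatic compensation: the weight of the topography is balanced by the buoyancy of the root, ρ_c h = (ρ_m − ρ_c) r.
r = h · ρ_c / (ρ_m − ρ_c) = 1480 m × 2.78 / (3.365 − 2.78) = 7030 m.

7030 m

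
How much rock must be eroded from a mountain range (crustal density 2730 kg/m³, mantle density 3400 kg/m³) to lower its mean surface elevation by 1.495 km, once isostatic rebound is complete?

Net drop Δ = e − u = e − e ρ_c/ρ_m = e (ρ_m − ρ_c)/ρ_m.
e = Δ ρ_m/(ρ_m − ρ_c) = 1.495 km × 3400/670 = 7.59 km.

7.59 km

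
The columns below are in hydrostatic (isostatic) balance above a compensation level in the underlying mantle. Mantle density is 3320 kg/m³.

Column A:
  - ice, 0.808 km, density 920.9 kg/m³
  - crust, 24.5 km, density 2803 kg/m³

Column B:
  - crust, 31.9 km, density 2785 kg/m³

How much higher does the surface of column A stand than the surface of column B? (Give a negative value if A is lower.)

For any compensation level in the mantle, the mantle terms cancel and isostasy reduces to e = (Σt_A − Σt_B) − (Σ(ρt)_A − Σ(ρt)_B) / ρ_m.
Σt_A = 25.308 km; Σt_B = 31.9 km; Σ(ρt)_A = 69417.5872; Σ(ρt)_B = 88841.5 (in km·kg/m³).
e = (25.308 − 31.9) − (69417.5872 − 88841.5) / 3320 = −0.741 km.

−0.741 km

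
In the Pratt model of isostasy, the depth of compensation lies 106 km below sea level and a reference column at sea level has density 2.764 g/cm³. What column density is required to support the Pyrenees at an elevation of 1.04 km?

2.74 g/cm³

Pratt balance: ρ_ref D = ρ (D + h).
ρ = ρ_ref D/(D + h) = 2.764 × 106 km/(106 km + 1.04 km) = 2.74 g/cm³.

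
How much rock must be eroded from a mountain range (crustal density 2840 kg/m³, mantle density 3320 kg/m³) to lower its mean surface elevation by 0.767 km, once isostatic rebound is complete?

5.31 km

Net drop Δ = e − u = e − e ρ_c/ρ_m = e (ρ_m − ρ_c)/ρ_m.
e = Δ ρ_m/(ρ_m − ρ_c) = 0.767 km × 3320/480 = 5.31 km.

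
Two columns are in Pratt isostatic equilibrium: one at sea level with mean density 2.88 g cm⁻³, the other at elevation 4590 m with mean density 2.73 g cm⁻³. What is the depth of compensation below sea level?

ρ_ref D = ρ (D + h) → D (ρ_ref − ρ) = ρ h.
D = ρ h/(ρ_ref − ρ) = 2.73 × 4590 m/(2.88 − 2.73) = 83500 m.

83500 m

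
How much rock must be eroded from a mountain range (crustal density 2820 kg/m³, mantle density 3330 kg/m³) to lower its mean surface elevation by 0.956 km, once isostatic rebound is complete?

Net drop Δ = e − u = e − e ρ_c/ρ_m = e (ρ_m − ρ_c)/ρ_m.
e = Δ ρ_m/(ρ_m − ρ_c) = 0.956 km × 3330/510 = 6.24 km.

6.24 km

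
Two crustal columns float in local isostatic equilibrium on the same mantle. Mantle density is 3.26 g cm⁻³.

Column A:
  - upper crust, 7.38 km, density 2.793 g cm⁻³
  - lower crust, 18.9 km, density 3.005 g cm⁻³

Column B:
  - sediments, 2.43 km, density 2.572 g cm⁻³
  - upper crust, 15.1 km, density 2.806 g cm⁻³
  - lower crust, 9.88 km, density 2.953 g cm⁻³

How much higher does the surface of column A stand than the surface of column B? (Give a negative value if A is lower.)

For any compensation level in the mantle, the mantle terms cancel and isostasy reduces to e = (Σt_A − Σt_B) − (Σ(ρt)_A − Σ(ρt)_B) / ρ_m.
Σt_A = 26.28 km; Σt_B = 27.41 km; Σ(ρt)_A = 77.40684; Σ(ρt)_B = 77.7962 (in km·g cm⁻³).
e = (26.28 − 27.41) − (77.40684 − 77.7962) / 3.26 = −1.01 km.

−1.01 km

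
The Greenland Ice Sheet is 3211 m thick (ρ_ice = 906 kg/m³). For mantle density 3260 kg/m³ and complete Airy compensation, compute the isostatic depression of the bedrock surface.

Isostatic balance requires: the ice load ρ_ice t is balanced by mantle displaced below, ρ_m s.
s = t ρ_ice / ρ_m = 3211 m × 906/3260 = 892 m.

892 m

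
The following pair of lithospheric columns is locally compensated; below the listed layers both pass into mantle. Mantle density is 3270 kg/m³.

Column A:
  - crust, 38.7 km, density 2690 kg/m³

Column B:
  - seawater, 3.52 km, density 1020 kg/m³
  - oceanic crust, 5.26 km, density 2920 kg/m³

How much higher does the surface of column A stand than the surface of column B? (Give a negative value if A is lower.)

For any compensation level in the mantle, the mantle terms cancel and isostasy reduces to e = (Σt_A − Σt_B) − (Σ(ρt)_A − Σ(ρt)_B) / ρ_m.
Σt_A = 38.7 km; Σt_B = 8.78 km; Σ(ρt)_A = 104103; Σ(ρt)_B = 18949.6 (in km·kg/m³).
e = (38.7 − 8.78) − (104103 − 18949.6) / 3270 = 3.88 km.

3.88 km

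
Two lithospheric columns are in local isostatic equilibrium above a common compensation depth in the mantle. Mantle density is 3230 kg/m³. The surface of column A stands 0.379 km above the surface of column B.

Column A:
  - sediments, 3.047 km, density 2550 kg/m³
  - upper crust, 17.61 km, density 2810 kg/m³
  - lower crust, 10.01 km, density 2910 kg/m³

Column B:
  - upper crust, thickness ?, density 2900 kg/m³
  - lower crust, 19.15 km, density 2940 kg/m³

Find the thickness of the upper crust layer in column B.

Take the compensation level at the base of the deeper column (depth z_c below the surface of column A) and equate Σ ρ_i t_i down to z_c; mantle fills any gap and the z_c terms cancel.
Column A: 3.047×2550 + 17.61×2810 + 10.01×2910 + (z_c − 30.667)×3230
Column B: 0.379×0 + x×2900 + 19.15×2940 + (z_c − 0.379 − 19.15 − x)×3230
The z_c×3230 term appears on both sides and cancels. Collect the known terms of each column as K = Σ(ρt)_known − 3230 × (depth of known layers): K_A = 86383.05 − 3230×30.667 = −12671.36; K_B = 56301 − 3230×(0.379 + 19.15) = −6777.67.
Balance: K_A = K_B − x×(3230 − 2900), so x = (K_B − K_A)/(3230 − 2900) = 5893.69/330 = 17.9 km.

17.9 km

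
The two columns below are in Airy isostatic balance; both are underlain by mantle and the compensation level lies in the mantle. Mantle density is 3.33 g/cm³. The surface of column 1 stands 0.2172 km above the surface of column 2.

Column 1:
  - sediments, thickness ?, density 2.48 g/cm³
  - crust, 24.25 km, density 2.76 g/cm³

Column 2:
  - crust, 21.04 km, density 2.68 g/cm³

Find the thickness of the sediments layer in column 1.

Take the compensation level at the base of the deeper column (depth z_c below the surface of column 1) and equate Σ ρ_i t_i down to z_c; mantle fills any gap and the z_c terms cancel.
Column 1: x×2.48 + 24.25×2.76 + (z_c − 24.25 − x)×3.33
Column 2: 0.2172×0 + 21.04×2.68 + (z_c − 0.2172 − 21.04)×3.33
The z_c×3.33 term appears on both sides and cancels. Collect the known terms of each column as K = Σ(ρt)_known − 3.33 × (depth of known layers): K_1 = 66.93 − 3.33×24.25 = −13.8225; K_2 = 56.3872 − 3.33×(0.2172 + 21.04) = −14.399276.
Balance: K_1 − x×(3.33 − 2.48) = K_2, so x = (K_1 − K_2)/(3.33 − 2.48) = 0.576776/0.85 = 0.679 km.

0.679 km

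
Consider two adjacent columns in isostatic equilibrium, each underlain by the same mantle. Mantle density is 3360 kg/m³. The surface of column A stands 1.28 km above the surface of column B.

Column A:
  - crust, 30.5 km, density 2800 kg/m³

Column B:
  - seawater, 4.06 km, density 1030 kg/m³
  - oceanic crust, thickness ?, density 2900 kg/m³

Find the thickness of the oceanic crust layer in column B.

Take the compensation level at the base of the deeper column (depth z_c below the surface of column A) and equate Σ ρ_i t_i down to z_c; mantle fills any gap and the z_c terms cancel.
Column A: 30.5×2800 + (z_c − 30.5)×3360
Column B: 1.28×0 + 4.06×1030 + x×2900 + (z_c − 1.28 − 4.06 − x)×3360
The z_c×3360 term appears on both sides and cancels. Collect the known terms of each column as K = Σ(ρt)_known − 3360 × (depth of known layers): K_A = 85400 − 3360×30.5 = −17080; K_B = 4181.8 − 3360×(1.28 + 4.06) = −13760.6.
Balance: K_A = K_B − x×(3360 − 2900), so x = (K_B − K_A)/(3360 − 2900) = 3319.4/460 = 7.22 km.

7.22 km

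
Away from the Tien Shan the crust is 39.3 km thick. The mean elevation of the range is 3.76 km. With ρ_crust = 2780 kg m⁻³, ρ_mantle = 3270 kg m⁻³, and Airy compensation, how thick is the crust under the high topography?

Root depth r = h ρ_c / (ρ_m − ρ_c) = 3.76 km × 2780 / 490 = 21.33 km.
Total thickness = T + h + r = 39.3 km + 3.76 km + 21.33 km = 64.4 km.

64.4 km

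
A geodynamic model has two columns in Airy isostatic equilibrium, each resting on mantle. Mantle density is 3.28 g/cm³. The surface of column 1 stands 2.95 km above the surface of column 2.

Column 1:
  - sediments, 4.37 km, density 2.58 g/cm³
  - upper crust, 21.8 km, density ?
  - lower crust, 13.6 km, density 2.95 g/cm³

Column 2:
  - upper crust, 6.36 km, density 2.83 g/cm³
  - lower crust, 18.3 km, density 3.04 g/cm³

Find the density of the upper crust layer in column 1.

2.85 g/cm³

Take the compensation level at the base of the deeper column (depth z_c below the surface of column 1) and equate Σ ρ_i t_i down to z_c; mantle fills any gap and the z_c terms cancel.
Column 1: 4.37×2.58 + 21.8×ρ + 13.6×2.95 + (z_c − 39.77)×3.28
Column 2: 2.95×0 + 6.36×2.83 + 18.3×3.04 + (z_c − 2.95 − 24.66)×3.28
The z_c×3.28 term appears on both sides and cancels. Collect the known terms of each column as K = Σ(ρt)_known − 3.28 × (depth of known layers): K_1 = 51.3946 − 3.28×39.77 = −79.051; K_2 = 73.6308 − 3.28×(2.95 + 24.66) = −16.93.
Balance: K_1 + 21.8×ρ = K_2, so ρ = (K_2 − K_1)/21.8 = 62.121/21.8 = 2.85 g/cm³.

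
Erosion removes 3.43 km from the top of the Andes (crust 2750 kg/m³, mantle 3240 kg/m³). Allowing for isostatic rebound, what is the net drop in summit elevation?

Rebound u = e ρ_c/ρ_m = 3.43 km × 2750/3240 = 2.911 km.
Net surface drop = e − u = 3.43 km − 2.911 km = e (ρ_m − ρ_c)/ρ_m = 0.519 km.

0.519 km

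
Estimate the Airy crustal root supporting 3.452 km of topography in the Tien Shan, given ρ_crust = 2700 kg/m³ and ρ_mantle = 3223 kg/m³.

17.8 km

For local isostatic compensation: the weight of the topography is balanced by the buoyancy of the root, ρ_c h = (ρ_m − ρ_c) r.
r = h · ρ_c / (ρ_m − ρ_c) = 3.452 km × 2700 / (3223 − 2700) = 17.8 km.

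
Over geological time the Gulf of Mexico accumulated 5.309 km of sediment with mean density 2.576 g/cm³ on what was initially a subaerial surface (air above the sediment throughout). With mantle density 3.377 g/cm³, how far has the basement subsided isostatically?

4.05 km

Subaerial load: s = t ρ_sed / ρ_m = 5.309 km × 2.576/3.377 = 4.05 km.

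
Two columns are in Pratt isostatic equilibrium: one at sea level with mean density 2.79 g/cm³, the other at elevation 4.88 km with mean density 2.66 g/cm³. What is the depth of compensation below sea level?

99.9 km

ρ_ref D = ρ (D + h) → D (ρ_ref − ρ) = ρ h.
D = ρ h/(ρ_ref − ρ) = 2.66 × 4.88 km/(2.79 − 2.66) = 99.9 km.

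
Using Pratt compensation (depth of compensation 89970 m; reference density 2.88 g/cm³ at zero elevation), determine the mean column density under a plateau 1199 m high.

Pratt balance: ρ_ref D = ρ (D + h).
ρ = ρ_ref D/(D + h) = 2.88 × 89970 m/(89970 m + 1199 m) = 2.84 g/cm³.

2.84 g/cm³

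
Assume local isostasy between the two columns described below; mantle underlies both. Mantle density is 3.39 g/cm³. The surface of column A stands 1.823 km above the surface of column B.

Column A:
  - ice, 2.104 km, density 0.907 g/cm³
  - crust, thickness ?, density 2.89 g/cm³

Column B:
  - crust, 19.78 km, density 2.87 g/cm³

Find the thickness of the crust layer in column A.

22.5 km

Take the compensation level at the base of the deeper column (depth z_c below the surface of column A) and equate Σ ρ_i t_i down to z_c; mantle fills any gap and the z_c terms cancel.
Column A: 2.104×0.907 + x×2.89 + (z_c − 2.104 − x)×3.39
Column B: 1.823×0 + 19.78×2.87 + (z_c − 1.823 − 19.78)×3.39
The z_c×3.39 term appears on both sides and cancels. Collect the known terms of each column as K = Σ(ρt)_known − 3.39 × (depth of known layers): K_A = 1.908328 − 3.39×2.104 = −5.224232; K_B = 56.7686 − 3.39×(1.823 + 19.78) = −16.46557.
Balance: K_A − x×(3.39 − 2.89) = K_B, so x = (K_A − K_B)/(3.39 − 2.89) = 11.2413/0.5 = 22.5 km.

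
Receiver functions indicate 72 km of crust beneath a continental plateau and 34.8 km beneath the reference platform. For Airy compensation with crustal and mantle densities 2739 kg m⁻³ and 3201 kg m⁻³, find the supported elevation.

Excess crust Δ = 72 km − 34.8 km = 37.2 km, split between elevation h and root r with h + r = Δ.
Airy balance ρ_c h = (ρ_m − ρ_c) r gives r = h ρ_c/(ρ_m − ρ_c), so h (1 + ρ_c/(ρ_m − ρ_c)) = Δ, i.e. h = Δ (ρ_m − ρ_c)/ρ_m.
h = 37.2 km × 462/3201 = 5.37 km.

5.37 km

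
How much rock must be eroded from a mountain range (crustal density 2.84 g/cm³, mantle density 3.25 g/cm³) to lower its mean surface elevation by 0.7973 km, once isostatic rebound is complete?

Net drop Δ = e − u = e − e ρ_c/ρ_m = e (ρ_m − ρ_c)/ρ_m.
e = Δ ρ_m/(ρ_m − ρ_c) = 0.7973 km × 3.25/0.41 = 6.32 km.

6.32 km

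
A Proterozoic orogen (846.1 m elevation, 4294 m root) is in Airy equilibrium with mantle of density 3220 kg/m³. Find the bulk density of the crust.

2690 kg/m³

ρ_c h = (ρ_m − ρ_c) r → ρ_c (h + r) = ρ_m r → ρ_c = ρ_m r / (h + r).
ρ_c = 3220 × 4294 m / (846.1 m + 4294 m) = 2690 kg/m³.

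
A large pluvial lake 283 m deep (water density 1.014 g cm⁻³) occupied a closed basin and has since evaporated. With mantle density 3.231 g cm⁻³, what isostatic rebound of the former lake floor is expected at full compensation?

u = d ρ_w/ρ_m = 283 m × 1.014/3.231 = 88.8 m.

88.8 m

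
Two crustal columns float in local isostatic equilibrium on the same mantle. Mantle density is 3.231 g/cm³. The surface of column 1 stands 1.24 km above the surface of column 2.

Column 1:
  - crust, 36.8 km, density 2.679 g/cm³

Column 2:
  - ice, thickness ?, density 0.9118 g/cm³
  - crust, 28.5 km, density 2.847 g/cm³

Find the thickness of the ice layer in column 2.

2.31 km

Take the compensation level at the base of the deeper column (depth z_c below the surface of column 1) and equate Σ ρ_i t_i down to z_c; mantle fills any gap and the z_c terms cancel.
Column 1: 36.8×2.679 + (z_c − 36.8)×3.231
Column 2: 1.24×0 + x×0.9118 + 28.5×2.847 + (z_c − 1.24 − 28.5 − x)×3.231
The z_c×3.231 term appears on both sides and cancels. Collect the known terms of each column as K = Σ(ρt)_known − 3.231 × (depth of known layers): K_1 = 98.5872 − 3.231×36.8 = −20.3136; K_2 = 81.1395 − 3.231×(1.24 + 28.5) = −14.95044.
Balance: K_1 = K_2 − x×(3.231 − 0.9118), so x = (K_2 − K_1)/(3.231 − 0.9118) = 5.36316/2.3192 = 2.31 km.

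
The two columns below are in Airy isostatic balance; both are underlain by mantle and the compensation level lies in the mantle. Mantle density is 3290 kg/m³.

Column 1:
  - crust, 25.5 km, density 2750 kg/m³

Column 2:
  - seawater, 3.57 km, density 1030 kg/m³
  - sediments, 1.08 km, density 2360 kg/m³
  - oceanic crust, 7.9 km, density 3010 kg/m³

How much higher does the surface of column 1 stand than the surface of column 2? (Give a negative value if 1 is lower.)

0.755 km

For any compensation level in the mantle, the mantle terms cancel and isostasy reduces to e = (Σt_1 − Σt_2) − (Σ(ρt)_1 − Σ(ρt)_2) / ρ_m.
Σt_1 = 25.5 km; Σt_2 = 12.55 km; Σ(ρt)_1 = 70125; Σ(ρt)_2 = 30004.9 (in km·kg/m³).
e = (25.5 − 12.55) − (70125 − 30004.9) / 3290 = 0.755 km.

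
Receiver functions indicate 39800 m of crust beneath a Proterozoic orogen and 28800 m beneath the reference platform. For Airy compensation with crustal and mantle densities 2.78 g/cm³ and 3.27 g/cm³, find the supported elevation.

Excess crust Δ = 39800 m − 28800 m = 11000 m, split between elevation h and root r with h + r = Δ.
Airy balance ρ_c h = (ρ_m − ρ_c) r gives r = h ρ_c/(ρ_m − ρ_c), so h (1 + ρ_c/(ρ_m − ρ_c)) = Δ, i.e. h = Δ (ρ_m − ρ_c)/ρ_m.
h = 11000 m × 0.49/3.27 = 1650 m.

1650 m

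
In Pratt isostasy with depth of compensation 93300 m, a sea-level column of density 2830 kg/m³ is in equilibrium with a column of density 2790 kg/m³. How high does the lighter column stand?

1340 m

ρ_ref D = ρ (D + h) → h = D (ρ_ref − ρ)/ρ.
h = 93300 m × (2830 − 2790)/2790 = 1340 m.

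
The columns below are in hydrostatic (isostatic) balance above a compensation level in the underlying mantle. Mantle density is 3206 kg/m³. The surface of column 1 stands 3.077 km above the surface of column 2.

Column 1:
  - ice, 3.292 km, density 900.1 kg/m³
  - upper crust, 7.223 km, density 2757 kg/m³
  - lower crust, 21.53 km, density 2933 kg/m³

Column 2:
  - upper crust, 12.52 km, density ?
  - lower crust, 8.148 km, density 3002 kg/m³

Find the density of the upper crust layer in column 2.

Take the compensation level at the base of the deeper column (depth z_c below the surface of column 1) and equate Σ ρ_i t_i down to z_c; mantle fills any gap and the z_c terms cancel.
Column 1: 3.292×900.1 + 7.223×2757 + 21.53×2933 + (z_c − 32.045)×3206
Column 2: 3.077×0 + 12.52×ρ + 8.148×3002 + (z_c − 3.077 − 20.668)×3206
The z_c×3206 term appears on both sides and cancels. Collect the known terms of each column as K = Σ(ρt)_known − 3206 × (depth of known layers): K_1 = 86024.4302 − 3206×32.045 = −16711.8398; K_2 = 24460.296 − 3206×(3.077 + 20.668) = −51666.174.
Balance: K_1 = K_2 + 12.52×ρ, so ρ = (K_1 − K_2)/12.52 = 34954.3/12.52 = 2790 kg/m³.

2790 kg/m³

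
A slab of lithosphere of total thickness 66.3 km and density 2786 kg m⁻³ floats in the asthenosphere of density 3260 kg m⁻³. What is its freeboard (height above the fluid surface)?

9.64 km

Floating equilibrium: submerged depth d = t ρ_obj/ρ_fluid = 66.3 km × 2786/3260 = 56.66 km.
Freeboard = t − d = 66.3 km − 56.66 km = 9.64 km.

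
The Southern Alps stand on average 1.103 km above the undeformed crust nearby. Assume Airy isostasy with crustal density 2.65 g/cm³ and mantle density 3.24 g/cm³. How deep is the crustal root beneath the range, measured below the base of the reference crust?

4.95 km

Isostatic balance requires: the weight of the topography is balanced by the buoyancy of the root, ρ_c h = (ρ_m − ρ_c) r.
r = h · ρ_c / (ρ_m − ρ_c) = 1.103 km × 2.65 / (3.24 − 2.65) = 4.95 km.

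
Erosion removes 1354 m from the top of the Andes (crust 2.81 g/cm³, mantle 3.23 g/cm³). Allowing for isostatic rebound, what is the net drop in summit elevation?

176 m

Rebound u = e ρ_c/ρ_m = 1354 m × 2.81/3.23 = 1178 m.
Net surface drop = e − u = 1354 m − 1178 m = e (ρ_m − ρ_c)/ρ_m = 176 m.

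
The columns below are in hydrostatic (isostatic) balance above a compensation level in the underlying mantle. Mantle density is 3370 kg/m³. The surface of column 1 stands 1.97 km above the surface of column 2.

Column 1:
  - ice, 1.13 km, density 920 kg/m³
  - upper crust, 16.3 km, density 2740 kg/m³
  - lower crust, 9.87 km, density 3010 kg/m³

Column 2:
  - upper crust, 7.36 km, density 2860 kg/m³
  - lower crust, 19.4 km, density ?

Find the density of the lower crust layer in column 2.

3050 kg/m³

Take the compensation level at the base of the deeper column (depth z_c below the surface of column 1) and equate Σ ρ_i t_i down to z_c; mantle fills any gap and the z_c terms cancel.
Column 1: 1.13×920 + 16.3×2740 + 9.87×3010 + (z_c − 27.3)×3370
Column 2: 1.97×0 + 7.36×2860 + 19.4×ρ + (z_c − 1.97 − 26.76)×3370
The z_c×3370 term appears on both sides and cancels. Collect the known terms of each column as K = Σ(ρt)_known − 3370 × (depth of known layers): K_1 = 75410.3 − 3370×27.3 = −16590.7; K_2 = 21049.6 − 3370×(1.97 + 26.76) = −75770.5.
Balance: K_1 = K_2 + 19.4×ρ, so ρ = (K_1 − K_2)/19.4 = 59179.8/19.4 = 3050 kg/m³.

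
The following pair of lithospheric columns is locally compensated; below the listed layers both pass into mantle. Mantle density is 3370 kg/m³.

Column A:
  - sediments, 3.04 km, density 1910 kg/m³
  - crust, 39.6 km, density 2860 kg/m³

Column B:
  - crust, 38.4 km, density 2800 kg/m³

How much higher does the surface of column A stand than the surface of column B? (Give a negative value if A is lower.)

0.815 km

For any compensation level in the mantle, the mantle terms cancel and isostasy reduces to e = (Σt_A − Σt_B) − (Σ(ρt)_A − Σ(ρt)_B) / ρ_m.
Σt_A = 42.64 km; Σt_B = 38.4 km; Σ(ρt)_A = 119062.4; Σ(ρt)_B = 107520 (in km·kg/m³).
e = (42.64 − 38.4) − (119062.4 − 107520) / 3370 = 0.815 km.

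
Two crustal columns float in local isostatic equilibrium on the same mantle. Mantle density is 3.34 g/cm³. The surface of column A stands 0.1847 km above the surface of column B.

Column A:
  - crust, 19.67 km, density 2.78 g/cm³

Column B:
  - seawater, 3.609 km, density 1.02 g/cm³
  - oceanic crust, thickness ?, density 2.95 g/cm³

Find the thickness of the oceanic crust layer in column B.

5.19 km

Take the compensation level at the base of the deeper column (depth z_c below the surface of column A) and equate Σ ρ_i t_i down to z_c; mantle fills any gap and the z_c terms cancel.
Column A: 19.67×2.78 + (z_c − 19.67)×3.34
Column B: 0.1847×0 + 3.609×1.02 + x×2.95 + (z_c − 0.1847 − 3.609 − x)×3.34
The z_c×3.34 term appears on both sides and cancels. Collect the known terms of each column as K = Σ(ρt)_known − 3.34 × (depth of known layers): K_A = 54.6826 − 3.34×19.67 = −11.0152; K_B = 3.68118 − 3.34×(0.1847 + 3.609) = −8.989778.
Balance: K_A = K_B − x×(3.34 − 2.95), so x = (K_B − K_A)/(3.34 − 2.95) = 2.02542/0.39 = 5.19 km.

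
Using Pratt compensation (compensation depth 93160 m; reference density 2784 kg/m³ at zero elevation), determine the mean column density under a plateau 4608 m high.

2650 kg/m³

Pratt balance: ρ_ref D = ρ (D + h).
ρ = ρ_ref D/(D + h) = 2784 × 93160 m/(93160 m + 4608 m) = 2650 kg/m³.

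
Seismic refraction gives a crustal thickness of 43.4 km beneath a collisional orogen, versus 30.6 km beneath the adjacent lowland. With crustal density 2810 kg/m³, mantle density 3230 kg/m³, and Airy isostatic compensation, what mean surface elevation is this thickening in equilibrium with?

1.66 km

Excess crust Δ = 43.4 km − 30.6 km = 12.8 km, split between elevation h and root r with h + r = Δ.
Airy balance ρ_c h = (ρ_m − ρ_c) r gives r = h ρ_c/(ρ_m − ρ_c), so h (1 + ρ_c/(ρ_m − ρ_c)) = Δ, i.e. h = Δ (ρ_m − ρ_c)/ρ_m.
h = 12.8 km × 420/3230 = 1.66 km.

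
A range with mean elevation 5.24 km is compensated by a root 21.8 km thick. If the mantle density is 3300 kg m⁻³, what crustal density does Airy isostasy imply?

2660 kg m⁻³

ρ_c h = (ρ_m − ρ_c) r → ρ_c (h + r) = ρ_m r → ρ_c = ρ_m r / (h + r).
ρ_c = 3300 × 21.8 km / (5.24 km + 21.8 km) = 2660 kg m⁻³.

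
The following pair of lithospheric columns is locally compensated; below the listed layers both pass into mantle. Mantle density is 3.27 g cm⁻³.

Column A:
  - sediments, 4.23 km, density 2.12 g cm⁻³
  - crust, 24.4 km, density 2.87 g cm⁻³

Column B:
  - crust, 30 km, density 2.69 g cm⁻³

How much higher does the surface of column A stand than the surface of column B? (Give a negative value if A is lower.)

For any compensation level in the mantle, the mantle terms cancel and isostasy reduces to e = (Σt_A − Σt_B) − (Σ(ρt)_A − Σ(ρt)_B) / ρ_m.
Σt_A = 28.63 km; Σt_B = 30 km; Σ(ρt)_A = 78.9956; Σ(ρt)_B = 80.7 (in km·g cm⁻³).
e = (28.63 − 30) − (78.9956 − 80.7) / 3.27 = −0.849 km.

−0.849 km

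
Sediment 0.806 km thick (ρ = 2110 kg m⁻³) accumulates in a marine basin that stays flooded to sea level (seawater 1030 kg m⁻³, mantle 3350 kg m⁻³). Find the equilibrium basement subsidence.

0.375 km

Submarine loading: the sediment displaces seawater, and the subsidence is in turn flooded, so s (ρ_m − ρ_w) = t (ρ_sed − ρ_w).
s = 0.806 km × (2110 − 1030) / (3350 − 1030) = 0.375 km.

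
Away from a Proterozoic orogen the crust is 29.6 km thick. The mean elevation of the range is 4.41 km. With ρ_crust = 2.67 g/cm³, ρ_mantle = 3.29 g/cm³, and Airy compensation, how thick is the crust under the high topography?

53 km

Root depth r = h ρ_c / (ρ_m − ρ_c) = 4.41 km × 2.67 / 0.62 = 18.99 km.
Total thickness = T + h + r = 29.6 km + 4.41 km + 18.99 km = 53 km.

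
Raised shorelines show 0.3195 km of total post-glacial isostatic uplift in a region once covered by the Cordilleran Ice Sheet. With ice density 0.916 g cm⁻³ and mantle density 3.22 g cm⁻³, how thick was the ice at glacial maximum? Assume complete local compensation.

1.12 km

u = t ρ_ice/ρ_m → t = u ρ_m/ρ_ice = 0.3195 km × 3.22/0.916 = 1.12 km.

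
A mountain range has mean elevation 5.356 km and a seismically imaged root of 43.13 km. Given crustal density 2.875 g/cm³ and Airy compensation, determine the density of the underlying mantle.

Airy balance: ρ_c h = (ρ_m − ρ_c) r → ρ_m = ρ_c (1 + h/r).
ρ_m = 2.875 × (1 + 5.356 km/43.13 km) = 3.23 g/cm³.

3.23 g/cm³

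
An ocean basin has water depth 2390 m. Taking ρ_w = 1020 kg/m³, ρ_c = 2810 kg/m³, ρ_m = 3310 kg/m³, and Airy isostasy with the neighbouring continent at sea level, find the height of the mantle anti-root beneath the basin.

8560 m

For local isostatic compensation: replacing crust with seawater at the top is compensated by replacing crust with mantle at the base: d (ρ_c − ρ_w) = a (ρ_m − ρ_c).
a = d (ρ_c − ρ_w)/(ρ_m − ρ_c) = 2390 m × 1790/500 = 8560 m.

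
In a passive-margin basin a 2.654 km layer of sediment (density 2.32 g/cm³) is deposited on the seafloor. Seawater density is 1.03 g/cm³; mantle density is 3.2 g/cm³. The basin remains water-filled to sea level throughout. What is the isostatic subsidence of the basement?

1.58 km

Submarine loading: the sediment displaces seawater, and the subsidence is in turn flooded, so s (ρ_m − ρ_w) = t (ρ_sed − ρ_w).
s = 2.654 km × (2.32 − 1.03) / (3.2 − 1.03) = 1.58 km.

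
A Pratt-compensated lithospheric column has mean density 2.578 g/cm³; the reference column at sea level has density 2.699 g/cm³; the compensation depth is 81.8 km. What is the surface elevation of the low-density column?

ρ_ref D = ρ (D + h) → h = D (ρ_ref − ρ)/ρ.
h = 81.8 km × (2.699 − 2.578)/2.578 = 3.84 km.

3.84 km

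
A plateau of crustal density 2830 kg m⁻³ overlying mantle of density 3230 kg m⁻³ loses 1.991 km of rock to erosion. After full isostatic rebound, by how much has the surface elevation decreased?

0.247 km

Rebound u = e ρ_c/ρ_m = 1.991 km × 2830/3230 = 1.744 km.
Net surface drop = e − u = 1.991 km − 1.744 km = e (ρ_m − ρ_c)/ρ_m = 0.247 km.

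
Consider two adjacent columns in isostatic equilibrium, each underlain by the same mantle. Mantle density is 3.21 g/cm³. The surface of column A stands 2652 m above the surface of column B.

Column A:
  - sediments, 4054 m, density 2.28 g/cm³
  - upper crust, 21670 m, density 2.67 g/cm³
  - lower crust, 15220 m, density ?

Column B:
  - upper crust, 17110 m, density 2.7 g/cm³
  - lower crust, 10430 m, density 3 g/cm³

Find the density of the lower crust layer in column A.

2.95 g/cm³

Take the compensation level at the base of the deeper column (depth z_c below the surface of column A) and equate Σ ρ_i t_i down to z_c; mantle fills any gap and the z_c terms cancel.
Column A: 4054×2.28 + 21670×2.67 + 15220×ρ + (z_c − 40944)×3.21
Column B: 2652×0 + 17110×2.7 + 10430×3 + (z_c − 2652 − 27540)×3.21
The z_c×3.21 term appears on both sides and cancels. Collect the known terms of each column as K = Σ(ρt)_known − 3.21 × (depth of known layers): K_A = 67102.02 − 3.21×40944 = −64328.22; K_B = 77487 − 3.21×(2652 + 27540) = −19429.32.
Balance: K_A + 15220×ρ = K_B, so ρ = (K_B − K_A)/15220 = 44898.9/15220 = 2.95 g/cm³.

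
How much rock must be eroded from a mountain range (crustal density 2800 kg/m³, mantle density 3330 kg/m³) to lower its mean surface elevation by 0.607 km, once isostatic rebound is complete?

Net drop Δ = e − u = e − e ρ_c/ρ_m = e (ρ_m − ρ_c)/ρ_m.
e = Δ ρ_m/(ρ_m − ρ_c) = 0.607 km × 3330/530 = 3.81 km.

3.81 km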